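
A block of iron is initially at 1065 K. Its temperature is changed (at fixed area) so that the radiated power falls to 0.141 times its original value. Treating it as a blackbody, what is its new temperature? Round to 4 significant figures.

P ∝ T⁴, so T₂/T₁ = (P₂/P₁)^(1/4) = (0.141)^(1/4) = 0.612780.
T₂ = 1065 × 0.612780 = 652.6 K.

T₂ ≈ 652.6 K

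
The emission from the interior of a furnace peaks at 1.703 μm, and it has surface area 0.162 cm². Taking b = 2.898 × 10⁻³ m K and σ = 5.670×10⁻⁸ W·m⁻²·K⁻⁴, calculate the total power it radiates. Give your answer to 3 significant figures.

Wien's law: T = b/λ_max = 2.898×10⁻³/1.703×10⁻⁶ = 1701.70 K.
Area A = 0.162 cm² = 1.62×10⁻⁵ m².
Then P = σAT⁴ = 5.670×10⁻⁸×1.62×10⁻⁵×(1701.70)⁴ = 7.70 W.

P ≈ 7.70 W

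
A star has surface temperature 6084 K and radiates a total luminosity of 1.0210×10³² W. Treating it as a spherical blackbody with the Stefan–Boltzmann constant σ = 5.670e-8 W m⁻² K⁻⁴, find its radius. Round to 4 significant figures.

L = 4πR²σT⁴ ⇒ R = √(L/(4πσT⁴)).
σT⁴ = 7.76855×10⁷ W/m², so R = √(1.0210×10³²/(4π×7.76855×10⁷)) = 3.234×10¹¹ m.

R ≈ 3.234×10¹¹ m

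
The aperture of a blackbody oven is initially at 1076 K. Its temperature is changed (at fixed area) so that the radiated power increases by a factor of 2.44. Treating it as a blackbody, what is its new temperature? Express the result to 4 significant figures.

T₂ ≈ 1345 K

P ∝ T⁴, so T₂/T₁ = (P₂/P₁)^(1/4) = (2.44)^(1/4) = 1.24982.
T₂ = 1076 × 1.24982 = 1345 K.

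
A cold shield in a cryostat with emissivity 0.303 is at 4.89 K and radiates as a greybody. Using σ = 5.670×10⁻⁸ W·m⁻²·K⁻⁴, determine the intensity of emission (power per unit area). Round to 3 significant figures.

Stefan–Boltzmann: I = εσT⁴ = 0.303 × 5.670×10⁻⁸ × (4.89)⁴ = 9.82×10⁻⁶ W/m².

I ≈ 9.82×10⁻⁶ W/m²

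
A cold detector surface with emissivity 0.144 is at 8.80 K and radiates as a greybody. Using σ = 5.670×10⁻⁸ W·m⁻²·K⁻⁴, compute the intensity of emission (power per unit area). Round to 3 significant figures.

Stefan–Boltzmann: I = εσT⁴ = 0.144 × 5.670×10⁻⁸ × (8.80)⁴ = 4.90×10⁻⁵ W/m².

I ≈ 4.90×10⁻⁵ W/m²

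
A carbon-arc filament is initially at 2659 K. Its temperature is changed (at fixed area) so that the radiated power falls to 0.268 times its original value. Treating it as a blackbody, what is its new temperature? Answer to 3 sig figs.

P ∝ T⁴, so T₂/T₁ = (P₂/P₁)^(1/4) = (0.268)^(1/4) = 0.719505.
T₂ = 2659 × 0.719505 = 1.91×10³ K.

T₂ ≈ 1.91×10³ K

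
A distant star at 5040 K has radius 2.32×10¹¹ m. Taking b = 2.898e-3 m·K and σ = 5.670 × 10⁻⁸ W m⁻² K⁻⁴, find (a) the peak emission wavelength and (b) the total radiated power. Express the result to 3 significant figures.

λ_max ≈ 575 nm; P ≈ 2.47×10³¹ W

(a) λ_max = b/T = 2.898×10⁻³/5040 = 5.750×10⁻⁷ m = 575 nm.
Surface area A = 4πR² = 4π(2.32×10¹¹ m)² = 6.76372×10²³ m².
(b) P = σAT⁴ = 5.670×10⁻⁸×6.76372×10²³×(5040)⁴ = 2.47×10³¹ W.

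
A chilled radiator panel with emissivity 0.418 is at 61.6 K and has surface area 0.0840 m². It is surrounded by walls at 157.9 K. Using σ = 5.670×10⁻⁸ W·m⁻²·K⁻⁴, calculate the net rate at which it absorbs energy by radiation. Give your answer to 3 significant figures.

Net gain ≈ 1.21 W

Area A = 0.0840 m².
Net radiated power P_net = εσA(T⁴ − T₀⁴) = 0.418×5.670×10⁻⁸×0.0840×(61.6⁴ − 157.9⁴).
T⁴ − T₀⁴ = 1.43987×10⁷ − 6.21625×10⁸ = -6.07226×10⁸ K⁴, so P_net = -1.21 W — negative, meaning a net gain of 1.21 W.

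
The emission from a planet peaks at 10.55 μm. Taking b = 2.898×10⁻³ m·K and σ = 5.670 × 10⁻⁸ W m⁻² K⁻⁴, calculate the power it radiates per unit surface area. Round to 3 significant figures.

Wien's law: T = b/λ_max = 2.898×10⁻³/1.055×10⁻⁵ = 274.692 K.
Then I = σT⁴ = 5.670×10⁻⁸×(274.692)⁴ = 323 W/m².

I ≈ 323 W/m²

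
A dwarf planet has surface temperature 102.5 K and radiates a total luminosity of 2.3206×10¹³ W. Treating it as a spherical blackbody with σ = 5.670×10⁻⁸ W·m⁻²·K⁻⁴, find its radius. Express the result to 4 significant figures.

R ≈ 5.432×10⁵ m

L = 4πR²σT⁴ ⇒ R = √(L/(4πσT⁴)).
σT⁴ = 6.25862 W/m², so R = √(2.3206×10¹³/(4π×6.25862)) = 5.432×10⁵ m.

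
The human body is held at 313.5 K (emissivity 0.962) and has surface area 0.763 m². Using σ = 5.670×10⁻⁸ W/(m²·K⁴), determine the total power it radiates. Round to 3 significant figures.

P ≈ 402 W

Area A = 0.763 m².
P = εσAT⁴ = 0.962 × 5.670×10⁻⁸ × 0.763 × (313.5)⁴ = 402 W.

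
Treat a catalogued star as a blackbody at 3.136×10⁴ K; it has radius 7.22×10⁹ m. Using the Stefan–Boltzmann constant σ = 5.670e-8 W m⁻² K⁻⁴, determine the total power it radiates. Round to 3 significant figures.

Surface area A = 4πR² = 4π(7.22×10⁹ m)² = 6.55065×10²⁰ m².
P = σAT⁴ = 5.670×10⁻⁸ × 6.55065×10²⁰ × (3.136×10⁴)⁴ = 3.59×10³¹ W.

P ≈ 3.59×10³¹ W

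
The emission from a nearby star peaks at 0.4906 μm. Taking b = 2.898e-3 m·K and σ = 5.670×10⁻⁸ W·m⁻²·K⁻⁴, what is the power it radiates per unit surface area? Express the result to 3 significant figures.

I ≈ 6.90×10⁷ W/m²

Wien's law: T = b/λ_max = 2.898×10⁻³/4.906×10⁻⁷ = 5907.05 K.
Then I = σT⁴ = 5.670×10⁻⁸×(5907.05)⁴ = 6.90×10⁷ W/m².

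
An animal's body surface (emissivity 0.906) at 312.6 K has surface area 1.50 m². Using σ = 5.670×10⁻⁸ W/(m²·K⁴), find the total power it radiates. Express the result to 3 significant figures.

Area A = 1.50 m².
P = εσAT⁴ = 0.906 × 5.670×10⁻⁸ × 1.50 × (312.6)⁴ = 736 W.

P ≈ 736 W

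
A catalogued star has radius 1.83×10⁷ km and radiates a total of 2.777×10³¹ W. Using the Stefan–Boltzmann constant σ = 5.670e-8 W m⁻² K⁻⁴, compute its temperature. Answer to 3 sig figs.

Surface area A = 4πR² = 4π(1.83×10¹⁰ m)² = 4.20835×10²¹ m².
P = σAT⁴ ⇒ T = (P/(σA))^(1/4) = (2.777×10³¹/(5.670×10⁻⁸×4.20835×10²¹))^(1/4) = 1.85×10⁴ K.

T ≈ 1.85×10⁴ K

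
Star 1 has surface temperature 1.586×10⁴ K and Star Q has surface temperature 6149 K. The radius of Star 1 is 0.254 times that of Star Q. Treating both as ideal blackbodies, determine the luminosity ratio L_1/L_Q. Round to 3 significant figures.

L ∝ R²T⁴, so L_1/L_Q = (R_1/R_Q)²(T_1/T_Q)⁴ = (0.254)² × (1.586×10⁴/6149)⁴ = 0.064516 × 44.2583 = 2.86.

L_1/L_Q ≈ 2.86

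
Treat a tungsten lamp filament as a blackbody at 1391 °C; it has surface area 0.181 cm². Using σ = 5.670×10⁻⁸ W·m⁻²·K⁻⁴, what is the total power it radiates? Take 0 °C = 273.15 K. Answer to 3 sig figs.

P ≈ 7.87 W

T = 1391 °C + 273.15 = 1664.15 K.
Area A = 0.181 cm² = 1.81×10⁻⁵ m².
P = σAT⁴ = 5.670×10⁻⁸ × 1.81×10⁻⁵ × (1664.15)⁴ = 7.87 W.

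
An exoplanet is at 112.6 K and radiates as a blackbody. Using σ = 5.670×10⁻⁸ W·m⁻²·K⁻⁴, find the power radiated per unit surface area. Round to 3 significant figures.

Stefan–Boltzmann: I = σT⁴ = 5.670×10⁻⁸ × (112.6)⁴ = 9.11 W/m².

I ≈ 9.11 W/m²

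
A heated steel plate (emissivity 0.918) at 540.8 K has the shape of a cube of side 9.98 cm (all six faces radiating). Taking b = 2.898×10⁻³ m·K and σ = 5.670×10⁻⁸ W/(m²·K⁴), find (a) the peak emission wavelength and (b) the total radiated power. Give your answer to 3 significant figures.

λ_max ≈ 5.36 μm; P ≈ 266 W

(a) λ_max = b/T = 2.898×10⁻³/540.8 = 5.359×10⁻⁶ m = 5.36 μm.
Area A = 6s² = 6×(0.0998 m)² = 0.0597602 m².
(b) P = εσAT⁴ = 0.918×5.670×10⁻⁸×0.0597602×(540.8)⁴ = 266 W.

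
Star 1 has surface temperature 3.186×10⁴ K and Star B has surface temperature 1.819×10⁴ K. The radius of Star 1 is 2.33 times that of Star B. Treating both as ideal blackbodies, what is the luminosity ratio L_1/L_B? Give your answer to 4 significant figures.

L ∝ R²T⁴, so L_1/L_B = (R_1/R_B)²(T_1/T_B)⁴ = (2.33)² × (3.186×10⁴/1.819×10⁴)⁴ = 5.4289 × 9.41136 = 51.09.

L_1/L_B ≈ 51.09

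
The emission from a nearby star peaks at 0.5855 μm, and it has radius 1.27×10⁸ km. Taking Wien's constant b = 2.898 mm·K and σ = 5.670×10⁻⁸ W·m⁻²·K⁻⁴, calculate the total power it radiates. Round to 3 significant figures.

P ≈ 6.90×10³⁰ W

Wien's law: T = b/λ_max = 2.898×10⁻³/5.855×10⁻⁷ = 4949.62 K.
Surface area A = 4πR² = 4π(1.27×10¹¹ m)² = 2.02683×10²³ m².
Then P = σAT⁴ = 5.670×10⁻⁸×2.02683×10²³×(4949.62)⁴ = 6.90×10³⁰ W.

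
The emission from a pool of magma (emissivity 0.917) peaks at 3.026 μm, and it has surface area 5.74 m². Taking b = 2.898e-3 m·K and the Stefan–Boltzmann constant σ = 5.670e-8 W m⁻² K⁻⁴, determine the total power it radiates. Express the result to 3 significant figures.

P ≈ 2.51×10⁵ W

Wien's law: T = b/λ_max = 2.898×10⁻³/3.026×10⁻⁶ = 957.700 K.
Area A = 5.74 m².
Then P = εσAT⁴ = 0.917×5.670×10⁻⁸×5.74×(957.700)⁴ = 2.51×10⁵ W.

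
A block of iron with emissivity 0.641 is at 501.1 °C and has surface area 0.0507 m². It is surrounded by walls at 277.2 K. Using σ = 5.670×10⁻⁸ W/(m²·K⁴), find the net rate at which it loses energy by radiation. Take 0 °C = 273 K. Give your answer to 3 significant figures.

T = 501.1 °C + 273 = 774.1 K.
Area A = 0.0507 m².
Net radiated power P_net = εσA(T⁴ − T₀⁴) = 0.641×5.670×10⁻⁸×0.0507×(774.1⁴ − 277.2⁴).
T⁴ − T₀⁴ = 3.59078×10¹¹ − 5.90436×10⁹ = 3.53174×10¹¹ K⁴, so P_net = 651 W.

Net loss ≈ 651 W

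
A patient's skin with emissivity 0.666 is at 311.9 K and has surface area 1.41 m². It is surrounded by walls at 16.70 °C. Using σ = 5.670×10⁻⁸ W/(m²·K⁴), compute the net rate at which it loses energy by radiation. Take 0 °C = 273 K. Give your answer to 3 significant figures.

Net loss ≈ 129 W

Surroundings: T = 16.70 °C + 273 = 289.70 K.
Area A = 1.41 m².
Net radiated power P_net = εσA(T⁴ − T₀⁴) = 0.666×5.670×10⁻⁸×1.41×(311.9⁴ − 289.70⁴).
T⁴ − T₀⁴ = 9.46371×10⁹ − 7.04359×10⁹ = 2.42012×10⁹ K⁴, so P_net = 129 W.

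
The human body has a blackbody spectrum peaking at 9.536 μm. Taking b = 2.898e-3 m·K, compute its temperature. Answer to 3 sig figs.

Wien's law gives T = b/λ_max = (2.898×10⁻³ m·K)/(9.536×10⁻⁶ m) = 304 K.

T ≈ 304 K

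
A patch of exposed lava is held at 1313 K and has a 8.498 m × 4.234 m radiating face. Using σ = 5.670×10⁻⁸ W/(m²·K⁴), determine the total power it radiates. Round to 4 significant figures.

P ≈ 6.063×10⁶ W

Area A = 8.498 × 4.234 = 35.9805 m².
P = σAT⁴ = 5.670×10⁻⁸ × 35.9805 × (1313)⁴ = 6.063×10⁶ W.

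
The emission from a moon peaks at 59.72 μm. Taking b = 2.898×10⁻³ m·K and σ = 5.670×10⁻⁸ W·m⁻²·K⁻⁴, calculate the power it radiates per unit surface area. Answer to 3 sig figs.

I ≈ 0.314 W/m²

Wien's law: T = b/λ_max = 2.898×10⁻³/5.972×10⁻⁵ = 48.5265 K.
Then I = σT⁴ = 5.670×10⁻⁸×(48.5265)⁴ = 0.314 W/m².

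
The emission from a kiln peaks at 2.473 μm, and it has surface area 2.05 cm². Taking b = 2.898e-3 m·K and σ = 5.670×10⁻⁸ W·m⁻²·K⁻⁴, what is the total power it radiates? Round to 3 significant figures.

P ≈ 21.9 W

Wien's law: T = b/λ_max = 2.898×10⁻³/2.473×10⁻⁶ = 1171.86 K.
Area A = 2.05 cm² = 2.05×10⁻⁴ m².
Then P = σAT⁴ = 5.670×10⁻⁸×2.05×10⁻⁴×(1171.86)⁴ = 21.9 W.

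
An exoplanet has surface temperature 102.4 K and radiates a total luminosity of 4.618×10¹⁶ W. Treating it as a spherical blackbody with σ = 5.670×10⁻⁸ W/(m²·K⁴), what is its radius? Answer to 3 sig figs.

L = 4πR²σT⁴ ⇒ R = √(L/(4πσT⁴)).
σT⁴ = 6.23423 W/m², so R = √(4.618×10¹⁶/(4π×6.23423)) = 2.43×10⁷ m.

R ≈ 2.43×10⁷ m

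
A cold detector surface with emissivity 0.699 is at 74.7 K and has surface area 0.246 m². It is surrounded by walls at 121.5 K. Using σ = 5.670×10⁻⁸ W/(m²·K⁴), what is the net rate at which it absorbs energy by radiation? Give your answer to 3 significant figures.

Area A = 0.246 m².
Net radiated power P_net = εσA(T⁴ − T₀⁴) = 0.699×5.670×10⁻⁸×0.246×(74.7⁴ − 121.5⁴).
T⁴ − T₀⁴ = 3.11374×10⁷ − 2.17924×10⁸ = -1.86787×10⁸ K⁴, so P_net = -1.82 W — negative, meaning a net gain of 1.82 W.

Net gain ≈ 1.82 W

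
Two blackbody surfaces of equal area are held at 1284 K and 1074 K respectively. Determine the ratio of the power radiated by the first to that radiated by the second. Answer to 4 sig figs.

P₁/P₂ ≈ 2.043

With equal areas, P₁/P₂ = (T₁/T₂)⁴ = (1284/1074)⁴ = 2.043.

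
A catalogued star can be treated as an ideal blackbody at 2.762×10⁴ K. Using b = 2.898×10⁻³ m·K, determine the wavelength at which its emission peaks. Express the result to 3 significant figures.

λ_max ≈ 105 nm

Wien's displacement law: λ_max = b/T = (2.898×10⁻³ m·K)/(2.762×10⁴ K) = 1.049×10⁻⁷ m.
That is 105 nm, in the ultraviolet range.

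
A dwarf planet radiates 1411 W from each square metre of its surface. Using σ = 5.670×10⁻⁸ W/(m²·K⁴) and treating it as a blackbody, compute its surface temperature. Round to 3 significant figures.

I = σT⁴, so T = (I/σ)^(1/4) = (1411/(5.670×10⁻⁸))^(1/4) = 397 K.

T ≈ 397 K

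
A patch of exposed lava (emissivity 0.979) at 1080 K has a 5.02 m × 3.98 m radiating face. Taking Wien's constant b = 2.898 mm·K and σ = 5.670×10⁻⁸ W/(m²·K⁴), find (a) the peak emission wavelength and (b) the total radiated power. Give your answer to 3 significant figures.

(a) λ_max = b/T = 2.898×10⁻³/1080 = 2.683×10⁻⁶ m = 2.68×10³ nm.
Area A = 5.02 × 3.98 = 19.9796 m².
(b) P = εσAT⁴ = 0.979×5.670×10⁻⁸×19.9796×(1080)⁴ = 1.51×10⁶ W.

λ_max ≈ 2.68×10³ nm; P ≈ 1.51×10⁶ W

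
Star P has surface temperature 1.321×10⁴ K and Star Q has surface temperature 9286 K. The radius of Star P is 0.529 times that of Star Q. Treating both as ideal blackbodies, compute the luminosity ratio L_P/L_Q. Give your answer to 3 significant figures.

L ∝ R²T⁴, so L_P/L_Q = (R_P/R_Q)²(T_P/T_Q)⁴ = (0.529)² × (1.321×10⁴/9286)⁴ = 0.279841 × 4.09540 = 1.15.

L_P/L_Q ≈ 1.15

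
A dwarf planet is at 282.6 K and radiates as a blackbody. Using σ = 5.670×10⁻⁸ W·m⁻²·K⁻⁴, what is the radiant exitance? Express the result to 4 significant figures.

I ≈ 361.6 W/m²

Stefan–Boltzmann: I = σT⁴ = 5.670×10⁻⁸ × (282.6)⁴ = 361.6 W/m².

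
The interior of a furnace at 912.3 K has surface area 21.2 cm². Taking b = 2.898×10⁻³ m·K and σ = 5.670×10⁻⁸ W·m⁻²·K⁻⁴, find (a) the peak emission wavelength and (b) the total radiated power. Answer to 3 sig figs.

λ_max ≈ 3.18 μm; P ≈ 83.3 W

(a) λ_max = b/T = 2.898×10⁻³/912.3 = 3.177×10⁻⁶ m = 3.18 μm.
Area A = 21.2 cm² = 2.12×10⁻³ m².
(b) P = σAT⁴ = 5.670×10⁻⁸×2.12×10⁻³×(912.3)⁴ = 83.3 W.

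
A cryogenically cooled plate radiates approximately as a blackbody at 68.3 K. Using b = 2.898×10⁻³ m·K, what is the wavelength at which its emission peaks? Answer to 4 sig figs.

Wien's displacement law: λ_max = b/T = (2.898×10⁻³ m·K)/(68.3 K) = 4.2430×10⁻⁵ m.
That is 42.43 μm, in the infrared range.

λ_max ≈ 42.43 μm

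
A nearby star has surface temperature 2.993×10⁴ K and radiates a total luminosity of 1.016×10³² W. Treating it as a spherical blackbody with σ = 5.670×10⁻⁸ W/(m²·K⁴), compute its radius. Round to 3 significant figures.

L = 4πR²σT⁴ ⇒ R = √(L/(4πσT⁴)).
σT⁴ = 4.54998×10¹⁰ W/m², so R = √(1.016×10³²/(4π×4.54998×10¹⁰)) = 1.33×10¹⁰ m.

R ≈ 1.33×10¹⁰ m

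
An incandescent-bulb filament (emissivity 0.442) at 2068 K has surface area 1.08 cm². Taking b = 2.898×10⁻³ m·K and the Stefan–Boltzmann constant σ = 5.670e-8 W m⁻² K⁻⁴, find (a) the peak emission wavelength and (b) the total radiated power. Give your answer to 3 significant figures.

λ_max ≈ 1.40×10³ nm; P ≈ 49.5 W

(a) λ_max = b/T = 2.898×10⁻³/2068 = 1.401×10⁻⁶ m = 1.40×10³ nm.
Area A = 1.08 cm² = 1.08×10⁻⁴ m².
(b) P = εσAT⁴ = 0.442×5.670×10⁻⁸×1.08×10⁻⁴×(2068)⁴ = 49.5 W.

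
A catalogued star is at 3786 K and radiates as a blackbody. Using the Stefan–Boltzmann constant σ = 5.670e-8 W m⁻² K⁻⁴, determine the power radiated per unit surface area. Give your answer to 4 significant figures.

Stefan–Boltzmann: I = σT⁴ = 5.670×10⁻⁸ × (3786)⁴ = 1.165×10⁷ W/m².

I ≈ 1.165×10⁷ W/m²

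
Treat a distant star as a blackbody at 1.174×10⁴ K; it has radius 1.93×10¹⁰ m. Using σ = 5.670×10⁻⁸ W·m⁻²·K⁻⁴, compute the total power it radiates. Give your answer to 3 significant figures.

Surface area A = 4πR² = 4π(1.93×10¹⁰ m)² = 4.68085×10²¹ m².
P = σAT⁴ = 5.670×10⁻⁸ × 4.68085×10²¹ × (1.174×10⁴)⁴ = 5.04×10³⁰ W.

P ≈ 5.04×10³⁰ W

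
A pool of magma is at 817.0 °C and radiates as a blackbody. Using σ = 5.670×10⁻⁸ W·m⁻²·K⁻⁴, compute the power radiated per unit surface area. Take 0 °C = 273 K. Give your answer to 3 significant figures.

I ≈ 8.00×10⁴ W/m²

T = 817.0 °C + 273 = 1090.0 K.
Stefan–Boltzmann: I = σT⁴ = 5.670×10⁻⁸ × (1090.0)⁴ = 8.00×10⁴ W/m².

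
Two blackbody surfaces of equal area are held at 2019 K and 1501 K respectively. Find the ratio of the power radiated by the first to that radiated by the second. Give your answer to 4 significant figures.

P₁/P₂ ≈ 3.274

With equal areas, P₁/P₂ = (T₁/T₂)⁴ = (2019/1501)⁴ = 3.274.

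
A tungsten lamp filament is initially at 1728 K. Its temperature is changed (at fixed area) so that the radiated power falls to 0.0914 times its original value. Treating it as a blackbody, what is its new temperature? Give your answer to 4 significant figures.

T₂ ≈ 950.1 K

P ∝ T⁴, so T₂/T₁ = (P₂/P₁)^(1/4) = (0.0914)^(1/4) = 0.549840.
T₂ = 1728 × 0.549840 = 950.1 K.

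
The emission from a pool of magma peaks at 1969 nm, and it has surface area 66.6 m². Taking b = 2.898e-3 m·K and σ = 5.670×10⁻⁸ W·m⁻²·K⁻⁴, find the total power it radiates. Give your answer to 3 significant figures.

Wien's law: T = b/λ_max = 2.898×10⁻³/1.969×10⁻⁶ = 1471.81 K.
Area A = 66.6 m².
Then P = σAT⁴ = 5.670×10⁻⁸×66.6×(1471.81)⁴ = 1.77×10⁷ W.

P ≈ 1.77×10⁷ W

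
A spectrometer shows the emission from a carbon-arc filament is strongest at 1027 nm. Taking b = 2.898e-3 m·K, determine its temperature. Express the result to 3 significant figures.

Wien's law gives T = b/λ_max = (2.898×10⁻³ m·K)/(1.027×10⁻⁶ m) = 2.82×10³ K.

T ≈ 2.82×10³ K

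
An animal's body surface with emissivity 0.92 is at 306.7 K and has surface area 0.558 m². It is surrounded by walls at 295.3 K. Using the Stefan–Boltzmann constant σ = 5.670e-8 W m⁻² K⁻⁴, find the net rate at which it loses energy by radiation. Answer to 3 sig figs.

Area A = 0.558 m².
Net radiated power P_net = εσA(T⁴ − T₀⁴) = 0.92×5.670×10⁻⁸×0.558×(306.7⁴ − 295.3⁴).
T⁴ − T₀⁴ = 8.84820×10⁹ − 7.60420×10⁹ = 1.24400×10⁹ K⁴, so P_net = 36.2 W.

Net loss ≈ 36.2 W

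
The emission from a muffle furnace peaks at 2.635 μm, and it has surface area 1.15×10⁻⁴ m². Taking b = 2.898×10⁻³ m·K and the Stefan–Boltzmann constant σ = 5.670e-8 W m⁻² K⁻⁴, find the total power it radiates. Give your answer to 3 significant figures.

P ≈ 9.54 W

Wien's law: T = b/λ_max = 2.898×10⁻³/2.635×10⁻⁶ = 1099.81 K.
Area A = 1.15×10⁻⁴ m².
Then P = σAT⁴ = 5.670×10⁻⁸×1.15×10⁻⁴×(1099.81)⁴ = 9.54 W.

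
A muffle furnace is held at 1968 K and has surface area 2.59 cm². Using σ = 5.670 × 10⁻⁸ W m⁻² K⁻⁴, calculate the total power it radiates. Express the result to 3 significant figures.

Area A = 2.59 cm² = 2.59×10⁻⁴ m².
P = σAT⁴ = 5.670×10⁻⁸ × 2.59×10⁻⁴ × (1968)⁴ = 220 W.

P ≈ 220 W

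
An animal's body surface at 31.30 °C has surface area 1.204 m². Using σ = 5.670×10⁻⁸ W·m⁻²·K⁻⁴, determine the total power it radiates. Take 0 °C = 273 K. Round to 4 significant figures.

P ≈ 585.4 W

T = 31.30 °C + 273 = 304.30 K.
Area A = 1.204 m².
P = σAT⁴ = 5.670×10⁻⁸ × 1.204 × (304.30)⁴ = 585.4 W.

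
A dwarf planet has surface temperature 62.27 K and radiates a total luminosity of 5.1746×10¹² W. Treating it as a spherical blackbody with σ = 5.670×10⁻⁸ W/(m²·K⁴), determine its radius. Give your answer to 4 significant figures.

R ≈ 6.950×10⁵ m

L = 4πR²σT⁴ ⇒ R = √(L/(4πσT⁴)).
σT⁴ = 0.852508 W/m², so R = √(5.1746×10¹²/(4π×0.852508)) = 6.950×10⁵ m.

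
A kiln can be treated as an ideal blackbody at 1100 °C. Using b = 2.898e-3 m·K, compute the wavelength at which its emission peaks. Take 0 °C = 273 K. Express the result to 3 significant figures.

λ_max ≈ 2.11 μm

T = 1100 °C + 273 = 1373 K.
Wien's displacement law: λ_max = b/T = (2.898×10⁻³ m·K)/(1373 K) = 2.111×10⁻⁶ m.
That is 2.11 μm, in the infrared range.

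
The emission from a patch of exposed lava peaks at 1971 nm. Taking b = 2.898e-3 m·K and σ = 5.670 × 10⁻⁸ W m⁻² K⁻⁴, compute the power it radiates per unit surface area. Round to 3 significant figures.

I ≈ 2.65×10⁵ W/m²

Wien's law: T = b/λ_max = 2.898×10⁻³/1.971×10⁻⁶ = 1470.32 K.
Then I = σT⁴ = 5.670×10⁻⁸×(1470.32)⁴ = 2.65×10⁵ W/m².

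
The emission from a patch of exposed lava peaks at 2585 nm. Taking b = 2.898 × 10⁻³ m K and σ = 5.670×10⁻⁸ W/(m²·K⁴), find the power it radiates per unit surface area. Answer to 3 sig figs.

Wien's law: T = b/λ_max = 2.898×10⁻³/2.585×10⁻⁶ = 1121.08 K.
Then I = σT⁴ = 5.670×10⁻⁸×(1121.08)⁴ = 8.96×10⁴ W/m².

I ≈ 8.96×10⁴ W/m²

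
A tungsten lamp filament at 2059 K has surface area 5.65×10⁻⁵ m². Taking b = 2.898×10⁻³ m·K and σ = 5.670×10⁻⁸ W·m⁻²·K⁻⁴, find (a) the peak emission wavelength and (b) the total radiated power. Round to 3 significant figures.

(a) λ_max = b/T = 2.898×10⁻³/2059 = 1.407×10⁻⁶ m = 1.41×10³ nm.
Area A = 5.65×10⁻⁵ m².
(b) P = σAT⁴ = 5.670×10⁻⁸×5.65×10⁻⁵×(2059)⁴ = 57.6 W.

λ_max ≈ 1.41×10³ nm; P ≈ 57.6 W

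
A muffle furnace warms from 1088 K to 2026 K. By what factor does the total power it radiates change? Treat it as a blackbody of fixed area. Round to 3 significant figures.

P ∝ T⁴, so P₂/P₁ = (T₂/T₁)⁴ = (2026/1088)⁴ = (1.86213)⁴ = 12.0.

P₂/P₁ ≈ 12.0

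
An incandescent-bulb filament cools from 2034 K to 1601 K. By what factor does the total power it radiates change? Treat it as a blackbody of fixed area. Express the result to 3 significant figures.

P ∝ T⁴, so P₂/P₁ = (T₂/T₁)⁴ = (1601/2034)⁴ = (0.787119)⁴ = 0.384.

P₂/P₁ ≈ 0.384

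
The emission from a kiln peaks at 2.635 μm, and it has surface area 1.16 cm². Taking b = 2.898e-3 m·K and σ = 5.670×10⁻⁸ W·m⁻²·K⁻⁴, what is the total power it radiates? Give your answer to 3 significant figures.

Wien's law: T = b/λ_max = 2.898×10⁻³/2.635×10⁻⁶ = 1099.81 K.
Area A = 1.16 cm² = 1.16×10⁻⁴ m².
Then P = σAT⁴ = 5.670×10⁻⁸×1.16×10⁻⁴×(1099.81)⁴ = 9.62 W.

P ≈ 9.62 W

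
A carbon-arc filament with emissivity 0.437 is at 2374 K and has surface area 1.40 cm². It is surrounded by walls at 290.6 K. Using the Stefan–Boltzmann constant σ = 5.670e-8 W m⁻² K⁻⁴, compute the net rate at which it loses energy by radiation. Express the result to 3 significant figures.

Area A = 1.40 cm² = 1.40×10⁻⁴ m².
Net radiated power P_net = εσA(T⁴ − T₀⁴) = 0.437×5.670×10⁻⁸×1.40×10⁻⁴×(2374⁴ − 290.6⁴).
T⁴ − T₀⁴ = 3.17631×10¹³ − 7.13153×10⁹ = 3.17560×10¹³ K⁴, so P_net = 110 W.

Net loss ≈ 110 W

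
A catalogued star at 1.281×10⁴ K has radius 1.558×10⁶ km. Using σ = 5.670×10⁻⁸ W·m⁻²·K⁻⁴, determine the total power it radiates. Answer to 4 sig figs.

P ≈ 4.657×10²⁸ W

Surface area A = 4πR² = 4π(1.558×10⁹ m)² = 3.05032×10¹⁹ m².
P = σAT⁴ = 5.670×10⁻⁸ × 3.05032×10¹⁹ × (1.281×10⁴)⁴ = 4.657×10²⁸ W.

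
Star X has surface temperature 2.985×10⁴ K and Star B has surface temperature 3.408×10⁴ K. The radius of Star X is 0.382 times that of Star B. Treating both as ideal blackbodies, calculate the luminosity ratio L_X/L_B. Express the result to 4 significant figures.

L ∝ R²T⁴, so L_X/L_B = (R_X/R_B)²(T_X/T_B)⁴ = (0.382)² × (2.985×10⁴/3.408×10⁴)⁴ = 0.145924 × 0.588544 = 0.08588.

L_X/L_B ≈ 0.08588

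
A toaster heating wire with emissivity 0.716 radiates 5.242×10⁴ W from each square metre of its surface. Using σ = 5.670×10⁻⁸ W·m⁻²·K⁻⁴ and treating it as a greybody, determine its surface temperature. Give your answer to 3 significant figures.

I = εσT⁴, so T = (I/εσ)^(1/4) = (5.242×10⁴/(0.716×5.670×10⁻⁸))^(1/4) = 1.07×10³ K.

T ≈ 1.07×10³ K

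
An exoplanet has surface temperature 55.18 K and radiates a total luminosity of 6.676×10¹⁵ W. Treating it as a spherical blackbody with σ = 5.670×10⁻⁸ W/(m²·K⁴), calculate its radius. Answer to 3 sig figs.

R ≈ 3.18×10⁷ m

L = 4πR²σT⁴ ⇒ R = √(L/(4πσT⁴)).
σT⁴ = 0.525666 W/m², so R = √(6.676×10¹⁵/(4π×0.525666)) = 3.18×10⁷ m.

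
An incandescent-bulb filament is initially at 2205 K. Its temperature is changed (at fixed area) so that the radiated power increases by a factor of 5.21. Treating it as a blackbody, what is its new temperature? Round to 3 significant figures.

T₂ ≈ 3.33×10³ K

P ∝ T⁴, so T₂/T₁ = (P₂/P₁)^(1/4) = (5.21)^(1/4) = 1.51081.
T₂ = 2205 × 1.51081 = 3.33×10³ K.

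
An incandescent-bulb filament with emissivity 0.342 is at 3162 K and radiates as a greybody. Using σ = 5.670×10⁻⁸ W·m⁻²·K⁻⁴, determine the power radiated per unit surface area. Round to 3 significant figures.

I ≈ 1.94×10⁶ W/m²

Stefan–Boltzmann: I = εσT⁴ = 0.342 × 5.670×10⁻⁸ × (3162)⁴ = 1.94×10⁶ W/m².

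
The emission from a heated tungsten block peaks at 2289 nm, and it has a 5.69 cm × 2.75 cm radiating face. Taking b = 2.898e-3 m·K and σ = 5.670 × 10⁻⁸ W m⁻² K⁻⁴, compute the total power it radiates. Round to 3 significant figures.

Wien's law: T = b/λ_max = 2.898×10⁻³/2.289×10⁻⁶ = 1266.06 K.
Area A = 0.0569 × 0.0275 = 1.56475×10⁻³ m².
Then P = σAT⁴ = 5.670×10⁻⁸×1.56475×10⁻³×(1266.06)⁴ = 228 W.

P ≈ 228 W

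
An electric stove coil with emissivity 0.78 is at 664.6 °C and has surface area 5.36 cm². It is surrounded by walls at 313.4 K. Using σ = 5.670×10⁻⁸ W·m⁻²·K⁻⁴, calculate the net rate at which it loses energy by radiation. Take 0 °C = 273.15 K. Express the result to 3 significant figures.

T = 664.6 °C + 273.15 = 937.75 K.
Area A = 5.36 cm² = 5.36×10⁻⁴ m².
Net radiated power P_net = εσA(T⁴ − T₀⁴) = 0.78×5.670×10⁻⁸×5.36×10⁻⁴×(937.75⁴ − 313.4⁴).
T⁴ − T₀⁴ = 7.73301×10¹¹ − 9.64708×10⁹ = 7.63654×10¹¹ K⁴, so P_net = 18.1 W.

Net loss ≈ 18.1 W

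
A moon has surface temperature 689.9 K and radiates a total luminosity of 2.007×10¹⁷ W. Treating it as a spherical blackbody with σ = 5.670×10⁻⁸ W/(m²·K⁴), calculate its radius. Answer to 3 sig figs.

R ≈ 1.12×10⁶ m

L = 4πR²σT⁴ ⇒ R = √(L/(4πσT⁴)).
σT⁴ = 12844.8 W/m², so R = √(2.007×10¹⁷/(4π×12844.8)) = 1.12×10⁶ m.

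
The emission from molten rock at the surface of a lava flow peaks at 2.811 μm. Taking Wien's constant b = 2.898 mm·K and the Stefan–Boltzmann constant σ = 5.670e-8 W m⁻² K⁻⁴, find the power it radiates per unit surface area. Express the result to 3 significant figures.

I ≈ 6.41×10⁴ W/m²

Wien's law: T = b/λ_max = 2.898×10⁻³/2.811×10⁻⁶ = 1030.95 K.
Then I = σT⁴ = 5.670×10⁻⁸×(1030.95)⁴ = 6.41×10⁴ W/m².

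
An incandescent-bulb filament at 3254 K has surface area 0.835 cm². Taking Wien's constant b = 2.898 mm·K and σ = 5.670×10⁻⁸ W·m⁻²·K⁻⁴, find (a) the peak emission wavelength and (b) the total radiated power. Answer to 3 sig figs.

λ_max ≈ 891 nm; P ≈ 531 W

(a) λ_max = b/T = 2.898×10⁻³/3254 = 8.906×10⁻⁷ m = 891 nm.
Area A = 0.835 cm² = 8.35×10⁻⁵ m².
(b) P = σAT⁴ = 5.670×10⁻⁸×8.35×10⁻⁵×(3254)⁴ = 531 W.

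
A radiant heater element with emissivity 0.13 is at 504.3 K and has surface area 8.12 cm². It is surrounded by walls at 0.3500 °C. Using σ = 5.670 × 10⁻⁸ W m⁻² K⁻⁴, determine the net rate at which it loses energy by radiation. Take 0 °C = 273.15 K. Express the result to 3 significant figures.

Net loss ≈ 0.354 W

Surroundings: T = 0.3500 °C + 273.15 = 273.5000 K.
Area A = 8.12 cm² = 8.12×10⁻⁴ m².
Net radiated power P_net = εσA(T⁴ − T₀⁴) = 0.13×5.670×10⁻⁸×8.12×10⁻⁴×(504.3⁴ − 273.5000⁴).
T⁴ − T₀⁴ = 6.46779×10¹⁰ − 5.59538×10⁹ = 5.90825×10¹⁰ K⁴, so P_net = 0.354 W.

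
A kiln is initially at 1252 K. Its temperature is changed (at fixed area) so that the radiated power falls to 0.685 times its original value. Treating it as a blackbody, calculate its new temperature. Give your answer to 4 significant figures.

P ∝ T⁴, so T₂/T₁ = (P₂/P₁)^(1/4) = (0.685)^(1/4) = 0.909751.
T₂ = 1252 × 0.909751 = 1139 K.

T₂ ≈ 1139 K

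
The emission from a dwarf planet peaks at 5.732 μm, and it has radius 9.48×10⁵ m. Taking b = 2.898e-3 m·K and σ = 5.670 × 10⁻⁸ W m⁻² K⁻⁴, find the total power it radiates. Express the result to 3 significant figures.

Wien's law: T = b/λ_max = 2.898×10⁻³/5.732×10⁻⁶ = 505.583 K.
Surface area A = 4πR² = 4π(9.48×10⁵ m)² = 1.12934×10¹³ m².
Then P = σAT⁴ = 5.670×10⁻⁸×1.12934×10¹³×(505.583)⁴ = 4.18×10¹⁶ W.

P ≈ 4.18×10¹⁶ W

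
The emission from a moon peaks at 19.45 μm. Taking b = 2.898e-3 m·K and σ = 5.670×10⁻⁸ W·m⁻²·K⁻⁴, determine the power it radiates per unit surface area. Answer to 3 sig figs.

I ≈ 27.9 W/m²

Wien's law: T = b/λ_max = 2.898×10⁻³/1.945×10⁻⁵ = 148.997 K.
Then I = σT⁴ = 5.670×10⁻⁸×(148.997)⁴ = 27.9 W/m².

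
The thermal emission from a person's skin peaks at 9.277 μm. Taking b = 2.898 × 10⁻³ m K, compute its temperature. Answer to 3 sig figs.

T ≈ 312 K

Wien's law gives T = b/λ_max = (2.898×10⁻³ m·K)/(9.277×10⁻⁶ m) = 312 K.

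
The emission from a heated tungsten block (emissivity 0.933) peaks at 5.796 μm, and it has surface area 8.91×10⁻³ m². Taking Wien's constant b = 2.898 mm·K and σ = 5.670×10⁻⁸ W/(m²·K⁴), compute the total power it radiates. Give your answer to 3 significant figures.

Wien's law: T = b/λ_max = 2.898×10⁻³/5.796×10⁻⁶ = 500.000 K.
Area A = 8.91×10⁻³ m².
Then P = εσAT⁴ = 0.933×5.670×10⁻⁸×8.91×10⁻³×(500.000)⁴ = 29.5 W.

P ≈ 29.5 W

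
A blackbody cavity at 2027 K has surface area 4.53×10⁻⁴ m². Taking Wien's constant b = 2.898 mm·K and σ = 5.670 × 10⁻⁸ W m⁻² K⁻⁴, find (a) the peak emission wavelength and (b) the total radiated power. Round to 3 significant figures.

(a) λ_max = b/T = 2.898×10⁻³/2027 = 1.430×10⁻⁶ m = 1.43 μm.
Area A = 4.53×10⁻⁴ m².
(b) P = σAT⁴ = 5.670×10⁻⁸×4.53×10⁻⁴×(2027)⁴ = 434 W.

λ_max ≈ 1.43 μm; P ≈ 434 W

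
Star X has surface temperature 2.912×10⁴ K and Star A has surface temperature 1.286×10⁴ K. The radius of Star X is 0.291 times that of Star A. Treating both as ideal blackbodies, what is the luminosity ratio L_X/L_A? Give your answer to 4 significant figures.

L ∝ R²T⁴, so L_X/L_A = (R_X/R_A)²(T_X/T_A)⁴ = (0.291)² × (2.912×10⁴/1.286×10⁴)⁴ = 0.084681 × 26.2907 = 2.226.

L_X/L_A ≈ 2.226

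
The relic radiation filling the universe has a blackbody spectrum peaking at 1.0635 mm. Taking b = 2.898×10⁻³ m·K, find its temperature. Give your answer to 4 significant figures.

T ≈ 2.725 K

Wien's law gives T = b/λ_max = (2.898×10⁻³ m·K)/(1.0635×10⁻³ m) = 2.725 K.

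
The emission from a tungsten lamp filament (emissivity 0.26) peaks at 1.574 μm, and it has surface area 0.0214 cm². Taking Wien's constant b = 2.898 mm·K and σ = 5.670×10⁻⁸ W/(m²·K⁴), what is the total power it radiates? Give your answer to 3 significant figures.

P ≈ 0.363 W

Wien's law: T = b/λ_max = 2.898×10⁻³/1.574×10⁻⁶ = 1841.17 K.
Area A = 0.0214 cm² = 2.14×10⁻⁶ m².
Then P = εσAT⁴ = 0.26×5.670×10⁻⁸×2.14×10⁻⁶×(1841.17)⁴ = 0.363 W.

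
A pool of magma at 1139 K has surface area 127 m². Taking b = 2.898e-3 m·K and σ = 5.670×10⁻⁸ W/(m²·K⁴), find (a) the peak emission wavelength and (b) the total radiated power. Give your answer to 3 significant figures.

λ_max ≈ 2.54×10³ nm; P ≈ 1.21×10⁷ W

(a) λ_max = b/T = 2.898×10⁻³/1139 = 2.544×10⁻⁶ m = 2.54×10³ nm.
Area A = 127 m².
(b) P = σAT⁴ = 5.670×10⁻⁸×127×(1139)⁴ = 1.21×10⁷ W.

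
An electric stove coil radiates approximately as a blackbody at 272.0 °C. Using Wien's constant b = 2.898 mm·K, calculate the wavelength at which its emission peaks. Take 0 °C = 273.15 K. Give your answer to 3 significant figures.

T = 272.0 °C + 273.15 = 545.15 K.
Wien's displacement law: λ_max = b/T = (2.898×10⁻³ m·K)/(545.15 K) = 5.316×10⁻⁶ m.
That is 5.32 μm, in the infrared range.

λ_max ≈ 5.32 μm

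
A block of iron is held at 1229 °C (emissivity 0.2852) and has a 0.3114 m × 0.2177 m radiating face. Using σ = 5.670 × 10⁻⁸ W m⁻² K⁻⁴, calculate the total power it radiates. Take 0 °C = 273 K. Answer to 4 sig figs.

P ≈ 5579 W

T = 1229 °C + 273 = 1502 K.
Area A = 0.3114 × 0.2177 = 0.0677918 m².
P = εσAT⁴ = 0.2852 × 5.670×10⁻⁸ × 0.0677918 × (1502)⁴ = 5579 W.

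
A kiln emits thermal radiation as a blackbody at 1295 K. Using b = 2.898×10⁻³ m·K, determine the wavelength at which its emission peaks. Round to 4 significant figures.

λ_max ≈ 2238 nm

Wien's displacement law: λ_max = b/T = (2.898×10⁻³ m·K)/(1295 K) = 2.2378×10⁻⁶ m.
That is 2238 nm, in the infrared range.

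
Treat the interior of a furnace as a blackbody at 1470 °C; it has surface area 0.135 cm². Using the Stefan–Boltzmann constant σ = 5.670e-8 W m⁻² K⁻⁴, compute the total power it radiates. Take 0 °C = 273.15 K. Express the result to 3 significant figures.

T = 1470 °C + 273.15 = 1743.15 K.
Area A = 0.135 cm² = 1.35×10⁻⁵ m².
P = σAT⁴ = 5.670×10⁻⁸ × 1.35×10⁻⁵ × (1743.15)⁴ = 7.07 W.

P ≈ 7.07 W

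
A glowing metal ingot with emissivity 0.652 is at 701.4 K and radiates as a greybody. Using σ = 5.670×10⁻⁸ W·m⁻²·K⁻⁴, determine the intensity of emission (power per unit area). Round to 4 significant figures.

I ≈ 8947 W/m²

Stefan–Boltzmann: I = εσT⁴ = 0.652 × 5.670×10⁻⁸ × (701.4)⁴ = 8947 W/m².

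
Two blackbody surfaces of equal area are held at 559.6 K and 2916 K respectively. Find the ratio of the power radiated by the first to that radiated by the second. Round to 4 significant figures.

With equal areas, P₁/P₂ = (T₁/T₂)⁴ = (559.6/2916)⁴ = 1.356×10⁻³.

P₁/P₂ ≈ 1.356×10⁻³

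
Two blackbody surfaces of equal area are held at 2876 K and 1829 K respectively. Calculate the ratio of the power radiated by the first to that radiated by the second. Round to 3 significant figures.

P₁/P₂ ≈ 6.11

With equal areas, P₁/P₂ = (T₁/T₂)⁴ = (2876/1829)⁴ = 6.11.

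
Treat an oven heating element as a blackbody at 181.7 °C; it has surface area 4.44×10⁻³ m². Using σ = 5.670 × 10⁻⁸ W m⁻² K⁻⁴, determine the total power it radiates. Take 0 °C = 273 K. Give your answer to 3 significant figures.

P ≈ 10.8 W

T = 181.7 °C + 273 = 454.7 K.
Area A = 4.44×10⁻³ m².
P = σAT⁴ = 5.670×10⁻⁸ × 4.44×10⁻³ × (454.7)⁴ = 10.8 W.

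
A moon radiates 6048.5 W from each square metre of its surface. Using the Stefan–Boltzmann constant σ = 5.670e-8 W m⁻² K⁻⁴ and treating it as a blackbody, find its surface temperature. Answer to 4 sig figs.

I = σT⁴, so T = (I/σ)^(1/4) = (6048.5/(5.670×10⁻⁸))^(1/4) = 571.5 K.

T ≈ 571.5 K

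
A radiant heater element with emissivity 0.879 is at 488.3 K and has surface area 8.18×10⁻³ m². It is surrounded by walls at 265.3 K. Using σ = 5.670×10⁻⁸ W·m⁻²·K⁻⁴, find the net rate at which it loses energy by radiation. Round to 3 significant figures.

Net loss ≈ 21.2 W

Area A = 8.18×10⁻³ m².
Net radiated power P_net = εσA(T⁴ − T₀⁴) = 0.879×5.670×10⁻⁸×8.18×10⁻³×(488.3⁴ − 265.3⁴).
T⁴ − T₀⁴ = 5.68522×10¹⁰ − 4.95392×10⁹ = 5.18983×10¹⁰ K⁴, so P_net = 21.2 W.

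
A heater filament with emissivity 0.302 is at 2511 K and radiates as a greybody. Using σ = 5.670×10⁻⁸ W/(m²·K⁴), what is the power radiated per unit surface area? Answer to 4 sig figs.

I ≈ 6.807×10⁵ W/m²

Stefan–Boltzmann: I = εσT⁴ = 0.302 × 5.670×10⁻⁸ × (2511)⁴ = 6.807×10⁵ W/m².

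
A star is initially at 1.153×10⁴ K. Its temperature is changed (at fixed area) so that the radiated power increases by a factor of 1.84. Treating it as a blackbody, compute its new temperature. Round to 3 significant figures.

T₂ ≈ 1.34×10⁴ K

P ∝ T⁴, so T₂/T₁ = (P₂/P₁)^(1/4) = (1.84)^(1/4) = 1.16467.
T₂ = 1.153×10⁴ × 1.16467 = 1.34×10⁴ K.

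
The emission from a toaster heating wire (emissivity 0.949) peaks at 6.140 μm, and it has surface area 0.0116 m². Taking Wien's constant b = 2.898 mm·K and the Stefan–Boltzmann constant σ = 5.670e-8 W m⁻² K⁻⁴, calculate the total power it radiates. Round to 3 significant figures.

P ≈ 31.0 W

Wien's law: T = b/λ_max = 2.898×10⁻³/6.140×10⁻⁶ = 471.987 K.
Area A = 0.0116 m².
Then P = εσAT⁴ = 0.949×5.670×10⁻⁸×0.0116×(471.987)⁴ = 31.0 W.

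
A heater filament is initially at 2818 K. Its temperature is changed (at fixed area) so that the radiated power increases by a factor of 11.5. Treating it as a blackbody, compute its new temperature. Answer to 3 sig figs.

P ∝ T⁴, so T₂/T₁ = (P₂/P₁)^(1/4) = (11.5)^(1/4) = 1.84151.
T₂ = 2818 × 1.84151 = 5.19×10³ K.

T₂ ≈ 5.19×10³ K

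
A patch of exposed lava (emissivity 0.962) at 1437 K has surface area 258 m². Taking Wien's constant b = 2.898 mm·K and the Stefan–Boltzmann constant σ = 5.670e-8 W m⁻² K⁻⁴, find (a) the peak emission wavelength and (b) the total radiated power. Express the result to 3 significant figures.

(a) λ_max = b/T = 2.898×10⁻³/1437 = 2.017×10⁻⁶ m = 2.02 μm.
Area A = 258 m².
(b) P = εσAT⁴ = 0.962×5.670×10⁻⁸×258×(1437)⁴ = 6.00×10⁷ W.

λ_max ≈ 2.02 μm; P ≈ 6.00×10⁷ W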